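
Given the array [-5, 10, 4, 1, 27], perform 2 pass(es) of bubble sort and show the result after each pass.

After pass 1: [-5, 4, 1, 10, 27] (2 swaps)
After pass 2: [-5, 1, 4, 10, 27] (1 swaps)
Total swaps: 3


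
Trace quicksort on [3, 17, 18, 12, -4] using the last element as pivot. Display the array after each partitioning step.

Partition 1: pivot=-4 at index 0 -> [-4, 17, 18, 12, 3]
Partition 2: pivot=3 at index 1 -> [-4, 3, 18, 12, 17]
Partition 3: pivot=17 at index 3 -> [-4, 3, 12, 17, 18]


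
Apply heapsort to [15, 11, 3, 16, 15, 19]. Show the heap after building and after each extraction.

Build heap: [19, 16, 15, 11, 15, 3]
Extract 19: [16, 15, 15, 11, 3, 19]
Extract 16: [15, 11, 15, 3, 16, 19]
Extract 15: [15, 11, 3, 15, 16, 19]
Extract 15: [11, 3, 15, 15, 16, 19]
Extract 11: [3, 11, 15, 15, 16, 19]


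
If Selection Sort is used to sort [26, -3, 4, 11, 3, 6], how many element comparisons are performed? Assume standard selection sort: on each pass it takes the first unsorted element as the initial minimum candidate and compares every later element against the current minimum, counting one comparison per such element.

Pass 1: scan indices 1..5 for the minimum = 5 comparison(s); min is -3, place at index 0 -> [-3, 26, 4, 11, 3, 6]
Pass 2: scan indices 2..5 for the minimum = 4 comparison(s); min is 3, place at index 1 -> [-3, 3, 4, 11, 26, 6]
Pass 3: scan indices 3..5 for the minimum = 3 comparison(s); min is 4, place at index 2 -> [-3, 3, 4, 11, 26, 6]
Pass 4: scan indices 4..5 for the minimum = 2 comparison(s); min is 6, place at index 3 -> [-3, 3, 4, 6, 26, 11]
Pass 5: scan indices 5..5 for the minimum = 1 comparison(s); min is 11, place at index 4 -> [-3, 3, 4, 6, 11, 26]
Selection sort always scans the whole unsorted suffix, so the count is (n-1) + (n-2) + ... + 1 = n(n-1)/2 = 6*5/2 = 15 regardless of the input order.
Total comparisons: 5 + 4 + 3 + 2 + 1 = 15


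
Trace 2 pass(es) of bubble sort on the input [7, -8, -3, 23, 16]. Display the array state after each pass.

After pass 1: [-8, -3, 7, 16, 23] (3 swaps)
After pass 2: [-8, -3, 7, 16, 23] (0 swaps)
Total swaps: 3


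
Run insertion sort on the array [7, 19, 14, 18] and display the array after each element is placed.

First element 7 is already 'sorted'
Insert 19: shifted 0 elements -> [7, 19, 14, 18]
Insert 14: shifted 1 elements -> [7, 14, 19, 18]
Insert 18: shifted 1 elements -> [7, 14, 18, 19]


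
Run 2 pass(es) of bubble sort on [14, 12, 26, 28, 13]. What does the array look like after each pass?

After pass 1: [12, 14, 26, 13, 28] (2 swaps)
After pass 2: [12, 14, 13, 26, 28] (1 swaps)
Total swaps: 3


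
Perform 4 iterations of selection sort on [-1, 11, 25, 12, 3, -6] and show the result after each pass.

Pass 1: Select minimum -6 at index 5, swap -> [-6, 11, 25, 12, 3, -1]
Pass 2: Select minimum -1 at index 5, swap -> [-6, -1, 25, 12, 3, 11]
Pass 3: Select minimum 3 at index 4, swap -> [-6, -1, 3, 12, 25, 11]
Pass 4: Select minimum 11 at index 5, swap -> [-6, -1, 3, 11, 25, 12]


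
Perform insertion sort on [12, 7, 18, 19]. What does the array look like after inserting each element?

First element 12 is already 'sorted'
Insert 7: shifted 1 elements -> [7, 12, 18, 19]
Insert 18: shifted 0 elements -> [7, 12, 18, 19]
Insert 19: shifted 0 elements -> [7, 12, 18, 19]


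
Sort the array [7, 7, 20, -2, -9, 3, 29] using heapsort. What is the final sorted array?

Build heap: [29, 7, 20, -2, -9, 3, 7]
Extract 29: [20, 7, 7, -2, -9, 3, 29]
Extract 20: [7, 3, 7, -2, -9, 20, 29]
Extract 7: [7, 3, -9, -2, 7, 20, 29]
Extract 7: [3, -2, -9, 7, 7, 20, 29]
Extract 3: [-2, -9, 3, 7, 7, 20, 29]
Extract -2: [-9, -2, 3, 7, 7, 20, 29]


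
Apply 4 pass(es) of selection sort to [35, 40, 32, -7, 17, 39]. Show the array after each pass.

Pass 1: Select minimum -7 at index 3, swap -> [-7, 40, 32, 35, 17, 39]
Pass 2: Select minimum 17 at index 4, swap -> [-7, 17, 32, 35, 40, 39]
Pass 3: Select minimum 32 at index 2, swap -> [-7, 17, 32, 35, 40, 39]
Pass 4: Select minimum 35 at index 3, swap -> [-7, 17, 32, 35, 40, 39]


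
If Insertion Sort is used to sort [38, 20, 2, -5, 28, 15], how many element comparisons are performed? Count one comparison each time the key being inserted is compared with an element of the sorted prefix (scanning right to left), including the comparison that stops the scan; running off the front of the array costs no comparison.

Insert 20: 38 > 20 (shift), reached front = 1 comparison(s) -> [20, 38, 2, -5, 28, 15]
Insert 2: 38 > 2 (shift), 20 > 2 (shift), reached front = 2 comparison(s) -> [2, 20, 38, -5, 28, 15]
Insert -5: 38 > -5 (shift), 20 > -5 (shift), 2 > -5 (shift), reached front = 3 comparison(s) -> [-5, 2, 20, 38, 28, 15]
Insert 28: 38 > 28 (shift), 20 <= 28 (stop) = 2 comparison(s) -> [-5, 2, 20, 28, 38, 15]
Insert 15: 38 > 15 (shift), 28 > 15 (shift), 20 > 15 (shift), 2 <= 15 (stop) = 4 comparison(s) -> [-5, 2, 15, 20, 28, 38]
Total comparisons: 1 + 2 + 3 + 2 + 4 = 12


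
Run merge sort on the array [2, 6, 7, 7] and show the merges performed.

Divide and conquer:
  Merge [2] + [6] -> [2, 6]
  Merge [7] + [7] -> [7, 7]
  Merge [2, 6] + [7, 7] -> [2, 6, 7, 7]


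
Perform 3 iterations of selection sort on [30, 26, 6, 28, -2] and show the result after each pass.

Pass 1: Select minimum -2 at index 4, swap -> [-2, 26, 6, 28, 30]
Pass 2: Select minimum 6 at index 2, swap -> [-2, 6, 26, 28, 30]
Pass 3: Select minimum 26 at index 2, swap -> [-2, 6, 26, 28, 30]


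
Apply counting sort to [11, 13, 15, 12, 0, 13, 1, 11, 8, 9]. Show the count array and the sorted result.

Count array: [1, 1, 0, 0, 0, 0, 0, 0, 1, 1, 0, 2, 1, 2, 0, 1]
(count[i] = number of elements equal to i)
Cumulative count: [1, 2, 2, 2, 2, 2, 2, 2, 3, 4, 4, 6, 7, 9, 9, 10]
Sorted: [0, 1, 8, 9, 11, 11, 12, 13, 13, 15]


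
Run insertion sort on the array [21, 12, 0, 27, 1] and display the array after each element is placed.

First element 21 is already 'sorted'
Insert 12: shifted 1 elements -> [12, 21, 0, 27, 1]
Insert 0: shifted 2 elements -> [0, 12, 21, 27, 1]
Insert 27: shifted 0 elements -> [0, 12, 21, 27, 1]
Insert 1: shifted 3 elements -> [0, 1, 12, 21, 27]


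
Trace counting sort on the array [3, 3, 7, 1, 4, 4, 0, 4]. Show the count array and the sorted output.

Count array: [1, 1, 0, 2, 3, 0, 0, 1]
(count[i] = number of elements equal to i)
Cumulative count: [1, 2, 2, 4, 7, 7, 7, 8]
Sorted: [0, 1, 3, 3, 4, 4, 4, 7]


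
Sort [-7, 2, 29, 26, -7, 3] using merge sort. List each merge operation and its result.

Divide and conquer:
  Merge [2] + [29] -> [2, 29]
  Merge [-7] + [2, 29] -> [-7, 2, 29]
  Merge [-7] + [3] -> [-7, 3]
  Merge [26] + [-7, 3] -> [-7, 3, 26]
  Merge [-7, 2, 29] + [-7, 3, 26] -> [-7, -7, 2, 3, 26, 29]


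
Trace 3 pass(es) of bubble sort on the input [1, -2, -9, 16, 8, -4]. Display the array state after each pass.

After pass 1: [-2, -9, 1, 8, -4, 16] (4 swaps)
After pass 2: [-9, -2, 1, -4, 8, 16] (2 swaps)
After pass 3: [-9, -2, -4, 1, 8, 16] (1 swaps)
Total swaps: 7


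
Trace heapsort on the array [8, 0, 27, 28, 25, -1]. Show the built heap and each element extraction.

Build heap: [28, 25, 27, 0, 8, -1]
Extract 28: [27, 25, -1, 0, 8, 28]
Extract 27: [25, 8, -1, 0, 27, 28]
Extract 25: [8, 0, -1, 25, 27, 28]
Extract 8: [0, -1, 8, 25, 27, 28]
Extract 0: [-1, 0, 8, 25, 27, 28]


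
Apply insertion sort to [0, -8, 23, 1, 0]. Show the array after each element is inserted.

First element 0 is already 'sorted'
Insert -8: shifted 1 elements -> [-8, 0, 23, 1, 0]
Insert 23: shifted 0 elements -> [-8, 0, 23, 1, 0]
Insert 1: shifted 1 elements -> [-8, 0, 1, 23, 0]
Insert 0: shifted 2 elements -> [-8, 0, 0, 1, 23]


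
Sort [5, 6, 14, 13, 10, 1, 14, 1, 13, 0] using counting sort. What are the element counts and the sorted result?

Count array: [1, 2, 0, 0, 0, 1, 1, 0, 0, 0, 1, 0, 0, 2, 2]
(count[i] = number of elements equal to i)
Cumulative count: [1, 3, 3, 3, 3, 4, 5, 5, 5, 5, 6, 6, 6, 8, 10]
Sorted: [0, 1, 1, 5, 6, 10, 13, 13, 14, 14]


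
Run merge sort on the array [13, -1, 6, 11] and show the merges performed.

Divide and conquer:
  Merge [13] + [-1] -> [-1, 13]
  Merge [6] + [11] -> [6, 11]
  Merge [-1, 13] + [6, 11] -> [-1, 6, 11, 13]


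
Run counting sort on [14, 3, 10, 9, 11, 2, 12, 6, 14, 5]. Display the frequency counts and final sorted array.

Count array: [0, 0, 1, 1, 0, 1, 1, 0, 0, 1, 1, 1, 1, 0, 2]
(count[i] = number of elements equal to i)
Cumulative count: [0, 0, 1, 2, 2, 3, 4, 4, 4, 5, 6, 7, 8, 8, 10]
Sorted: [2, 3, 5, 6, 9, 10, 11, 12, 14, 14]


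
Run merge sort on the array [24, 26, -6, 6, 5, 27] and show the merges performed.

Divide and conquer:
  Merge [26] + [-6] -> [-6, 26]
  Merge [24] + [-6, 26] -> [-6, 24, 26]
  Merge [5] + [27] -> [5, 27]
  Merge [6] + [5, 27] -> [5, 6, 27]
  Merge [-6, 24, 26] + [5, 6, 27] -> [-6, 5, 6, 24, 26, 27]


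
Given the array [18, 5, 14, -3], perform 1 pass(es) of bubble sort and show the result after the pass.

After pass 1: [5, 14, -3, 18] (3 swaps)
Total swaps: 3


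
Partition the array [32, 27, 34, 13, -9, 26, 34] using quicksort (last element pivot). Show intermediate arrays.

Partition 1: pivot=34 at index 6 -> [32, 27, 34, 13, -9, 26, 34]
Partition 2: pivot=26 at index 2 -> [13, -9, 26, 32, 27, 34, 34]
Partition 3: pivot=-9 at index 0 -> [-9, 13, 26, 32, 27, 34, 34]
Partition 4: pivot=34 at index 5 -> [-9, 13, 26, 32, 27, 34, 34]
Partition 5: pivot=27 at index 3 -> [-9, 13, 26, 27, 32, 34, 34]


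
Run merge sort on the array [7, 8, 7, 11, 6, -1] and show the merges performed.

Divide and conquer:
  Merge [8] + [7] -> [7, 8]
  Merge [7] + [7, 8] -> [7, 7, 8]
  Merge [6] + [-1] -> [-1, 6]
  Merge [11] + [-1, 6] -> [-1, 6, 11]
  Merge [7, 7, 8] + [-1, 6, 11] -> [-1, 6, 7, 7, 8, 11]


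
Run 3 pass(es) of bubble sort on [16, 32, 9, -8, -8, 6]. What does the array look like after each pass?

After pass 1: [16, 9, -8, -8, 6, 32] (4 swaps)
After pass 2: [9, -8, -8, 6, 16, 32] (4 swaps)
After pass 3: [-8, -8, 6, 9, 16, 32] (3 swaps)
Total swaps: 11


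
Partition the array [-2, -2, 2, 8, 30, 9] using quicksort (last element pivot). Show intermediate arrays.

Partition 1: pivot=9 at index 4 -> [-2, -2, 2, 8, 9, 30]
Partition 2: pivot=8 at index 3 -> [-2, -2, 2, 8, 9, 30]
Partition 3: pivot=2 at index 2 -> [-2, -2, 2, 8, 9, 30]
Partition 4: pivot=-2 at index 1 -> [-2, -2, 2, 8, 9, 30]


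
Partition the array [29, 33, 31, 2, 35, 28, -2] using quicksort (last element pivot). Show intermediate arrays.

Partition 1: pivot=-2 at index 0 -> [-2, 33, 31, 2, 35, 28, 29]
Partition 2: pivot=29 at index 3 -> [-2, 2, 28, 29, 35, 31, 33]
Partition 3: pivot=28 at index 2 -> [-2, 2, 28, 29, 35, 31, 33]
Partition 4: pivot=33 at index 5 -> [-2, 2, 28, 29, 31, 33, 35]


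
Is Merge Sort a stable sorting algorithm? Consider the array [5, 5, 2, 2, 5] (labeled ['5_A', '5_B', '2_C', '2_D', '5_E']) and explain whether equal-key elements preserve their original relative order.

Trace Merge Sort on the labeled array (the key is the number; the letter only tracks identity):
  Merge [5_A] + [5_B] -> [5_A, 5_B]
  Merge [2_D] + [5_E] -> [2_D, 5_E]
  Merge [2_C] + [2_D, 5_E] -> [2_C, 2_D, 5_E]
  Merge [5_A, 5_B] + [2_C, 2_D, 5_E] -> [2_C, 2_D, 5_A, 5_B, 5_E]
Final order: [2_C, 2_D, 5_A, 5_B, 5_E]
Equal keys:
  value 2: originally 2_C, 2_D; after sorting 2_C, 2_D -> order preserved
  value 5: originally 5_A, 5_B, 5_E; after sorting 5_A, 5_B, 5_E -> order preserved
All equal keys kept their original relative order. Merge Sort is stable: when the heads of the two halves are equal the merge takes from the left half first.
Answer: Stable


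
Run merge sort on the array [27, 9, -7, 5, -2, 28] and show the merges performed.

Divide and conquer:
  Merge [9] + [-7] -> [-7, 9]
  Merge [27] + [-7, 9] -> [-7, 9, 27]
  Merge [-2] + [28] -> [-2, 28]
  Merge [5] + [-2, 28] -> [-2, 5, 28]
  Merge [-7, 9, 27] + [-2, 5, 28] -> [-7, -2, 5, 9, 27, 28]


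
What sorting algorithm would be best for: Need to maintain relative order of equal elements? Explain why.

Best choice: Merge sort or Insertion sort
Reason: Both are stable; quicksort and heapsort are not stable


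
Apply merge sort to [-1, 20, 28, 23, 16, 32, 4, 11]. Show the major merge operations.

Divide and conquer:
  Merge [-1] + [20] -> [-1, 20]
  Merge [28] + [23] -> [23, 28]
  Merge [-1, 20] + [23, 28] -> [-1, 20, 23, 28]
  Merge [16] + [32] -> [16, 32]
  Merge [4] + [11] -> [4, 11]
  Merge [16, 32] + [4, 11] -> [4, 11, 16, 32]
  Merge [-1, 20, 23, 28] + [4, 11, 16, 32] -> [-1, 4, 11, 16, 20, 23, 28, 32]


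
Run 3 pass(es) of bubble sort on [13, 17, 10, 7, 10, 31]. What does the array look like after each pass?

After pass 1: [13, 10, 7, 10, 17, 31] (3 swaps)
After pass 2: [10, 7, 10, 13, 17, 31] (3 swaps)
After pass 3: [7, 10, 10, 13, 17, 31] (1 swaps)
Total swaps: 7


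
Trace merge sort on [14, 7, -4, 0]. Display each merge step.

Divide and conquer:
  Merge [14] + [7] -> [7, 14]
  Merge [-4] + [0] -> [-4, 0]
  Merge [7, 14] + [-4, 0] -> [-4, 0, 7, 14]


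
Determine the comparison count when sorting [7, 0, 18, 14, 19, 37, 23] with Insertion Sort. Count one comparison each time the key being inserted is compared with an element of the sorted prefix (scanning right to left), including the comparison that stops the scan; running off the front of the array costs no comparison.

Insert 0: 7 > 0 (shift), reached front = 1 comparison(s) -> [0, 7, 18, 14, 19, 37, 23]
Insert 18: 7 <= 18 (stop) = 1 comparison(s) -> [0, 7, 18, 14, 19, 37, 23]
Insert 14: 18 > 14 (shift), 7 <= 14 (stop) = 2 comparison(s) -> [0, 7, 14, 18, 19, 37, 23]
Insert 19: 18 <= 19 (stop) = 1 comparison(s) -> [0, 7, 14, 18, 19, 37, 23]
Insert 37: 19 <= 37 (stop) = 1 comparison(s) -> [0, 7, 14, 18, 19, 37, 23]
Insert 23: 37 > 23 (shift), 19 <= 23 (stop) = 2 comparison(s) -> [0, 7, 14, 18, 19, 23, 37]
Total comparisons: 1 + 1 + 2 + 1 + 1 + 2 = 8


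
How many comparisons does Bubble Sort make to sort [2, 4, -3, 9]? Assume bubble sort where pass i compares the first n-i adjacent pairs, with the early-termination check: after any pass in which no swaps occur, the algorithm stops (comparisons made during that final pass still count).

Pass 1: compare adjacent pairs (0,1)..(2,3) = 3 comparison(s), 1 swap(s) -> [2, -3, 4, 9]
Pass 2: compare adjacent pairs (0,1)..(1,2) = 2 comparison(s), 1 swap(s) -> [-3, 2, 4, 9]
Pass 3: compare adjacent pairs (0,1)..(0,1) = 1 comparison(s), 0 swap(s) -> [-3, 2, 4, 9]
No swaps in this pass, so bubble sort stops here.
Total comparisons: 3 + 2 + 1 = 6


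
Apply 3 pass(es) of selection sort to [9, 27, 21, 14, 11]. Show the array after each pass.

Pass 1: Select minimum 9 at index 0, swap -> [9, 27, 21, 14, 11]
Pass 2: Select minimum 11 at index 4, swap -> [9, 11, 21, 14, 27]
Pass 3: Select minimum 14 at index 3, swap -> [9, 11, 14, 21, 27]


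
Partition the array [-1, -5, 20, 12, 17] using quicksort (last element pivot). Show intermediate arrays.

Partition 1: pivot=17 at index 3 -> [-1, -5, 12, 17, 20]
Partition 2: pivot=12 at index 2 -> [-1, -5, 12, 17, 20]
Partition 3: pivot=-5 at index 0 -> [-5, -1, 12, 17, 20]


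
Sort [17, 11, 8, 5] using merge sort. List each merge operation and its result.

Divide and conquer:
  Merge [17] + [11] -> [11, 17]
  Merge [8] + [5] -> [5, 8]
  Merge [11, 17] + [5, 8] -> [5, 8, 11, 17]


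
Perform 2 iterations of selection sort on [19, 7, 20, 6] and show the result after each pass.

Pass 1: Select minimum 6 at index 3, swap -> [6, 7, 20, 19]
Pass 2: Select minimum 7 at index 1, swap -> [6, 7, 20, 19]


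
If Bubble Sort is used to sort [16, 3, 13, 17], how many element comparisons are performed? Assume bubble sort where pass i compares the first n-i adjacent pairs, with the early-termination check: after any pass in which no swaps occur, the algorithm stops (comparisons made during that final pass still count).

Pass 1: compare adjacent pairs (0,1)..(2,3) = 3 comparison(s), 2 swap(s) -> [3, 13, 16, 17]
Pass 2: compare adjacent pairs (0,1)..(1,2) = 2 comparison(s), 0 swap(s) -> [3, 13, 16, 17]
No swaps in this pass, so bubble sort stops here.
Total comparisons: 3 + 2 = 5


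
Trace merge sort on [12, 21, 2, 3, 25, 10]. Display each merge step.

Divide and conquer:
  Merge [21] + [2] -> [2, 21]
  Merge [12] + [2, 21] -> [2, 12, 21]
  Merge [25] + [10] -> [10, 25]
  Merge [3] + [10, 25] -> [3, 10, 25]
  Merge [2, 12, 21] + [3, 10, 25] -> [2, 3, 10, 12, 21, 25]


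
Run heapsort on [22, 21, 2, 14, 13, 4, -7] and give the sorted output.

Build heap: [22, 21, 4, 14, 13, 2, -7]
Extract 22: [21, 14, 4, -7, 13, 2, 22]
Extract 21: [14, 13, 4, -7, 2, 21, 22]
Extract 14: [13, 2, 4, -7, 14, 21, 22]
Extract 13: [4, 2, -7, 13, 14, 21, 22]
Extract 4: [2, -7, 4, 13, 14, 21, 22]
Extract 2: [-7, 2, 4, 13, 14, 21, 22]


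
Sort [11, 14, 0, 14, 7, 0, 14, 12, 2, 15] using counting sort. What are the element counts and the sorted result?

Count array: [2, 0, 1, 0, 0, 0, 0, 1, 0, 0, 0, 1, 1, 0, 3, 1]
(count[i] = number of elements equal to i)
Cumulative count: [2, 2, 3, 3, 3, 3, 3, 4, 4, 4, 4, 5, 6, 6, 9, 10]
Sorted: [0, 0, 2, 7, 11, 12, 14, 14, 14, 15]


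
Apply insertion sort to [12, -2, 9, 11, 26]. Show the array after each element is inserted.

First element 12 is already 'sorted'
Insert -2: shifted 1 elements -> [-2, 12, 9, 11, 26]
Insert 9: shifted 1 elements -> [-2, 9, 12, 11, 26]
Insert 11: shifted 1 elements -> [-2, 9, 11, 12, 26]
Insert 26: shifted 0 elements -> [-2, 9, 11, 12, 26]


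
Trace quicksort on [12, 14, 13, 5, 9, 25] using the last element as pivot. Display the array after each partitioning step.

Partition 1: pivot=25 at index 5 -> [12, 14, 13, 5, 9, 25]
Partition 2: pivot=9 at index 1 -> [5, 9, 13, 12, 14, 25]
Partition 3: pivot=14 at index 4 -> [5, 9, 13, 12, 14, 25]
Partition 4: pivot=12 at index 2 -> [5, 9, 12, 13, 14, 25]


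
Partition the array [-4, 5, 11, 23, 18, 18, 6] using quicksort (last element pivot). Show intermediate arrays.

Partition 1: pivot=6 at index 2 -> [-4, 5, 6, 23, 18, 18, 11]
Partition 2: pivot=5 at index 1 -> [-4, 5, 6, 23, 18, 18, 11]
Partition 3: pivot=11 at index 3 -> [-4, 5, 6, 11, 18, 18, 23]
Partition 4: pivot=23 at index 6 -> [-4, 5, 6, 11, 18, 18, 23]
Partition 5: pivot=18 at index 5 -> [-4, 5, 6, 11, 18, 18, 23]


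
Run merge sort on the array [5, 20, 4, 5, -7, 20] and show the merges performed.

Divide and conquer:
  Merge [20] + [4] -> [4, 20]
  Merge [5] + [4, 20] -> [4, 5, 20]
  Merge [-7] + [20] -> [-7, 20]
  Merge [5] + [-7, 20] -> [-7, 5, 20]
  Merge [4, 5, 20] + [-7, 5, 20] -> [-7, 4, 5, 5, 20, 20]


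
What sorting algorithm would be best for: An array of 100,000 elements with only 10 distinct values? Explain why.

Best choice: 3-way quicksort or Counting sort
Reason: 3-way (Dutch national flag) partitioning groups every copy of the pivot together, so with only d=10 distinct keys quicksort finishes in O(n log d) expected time, which is effectively linear; counting sort runs in O(n + k) where k is the size of the key range (not the number of distinct values), so it is linear when the 10 values are integers drawn from a small known range


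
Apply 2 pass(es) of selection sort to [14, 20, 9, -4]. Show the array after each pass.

Pass 1: Select minimum -4 at index 3, swap -> [-4, 20, 9, 14]
Pass 2: Select minimum 9 at index 2, swap -> [-4, 9, 20, 14]


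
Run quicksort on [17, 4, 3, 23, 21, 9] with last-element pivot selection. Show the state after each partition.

Partition 1: pivot=9 at index 2 -> [4, 3, 9, 23, 21, 17]
Partition 2: pivot=3 at index 0 -> [3, 4, 9, 23, 21, 17]
Partition 3: pivot=17 at index 3 -> [3, 4, 9, 17, 21, 23]
Partition 4: pivot=23 at index 5 -> [3, 4, 9, 17, 21, 23]


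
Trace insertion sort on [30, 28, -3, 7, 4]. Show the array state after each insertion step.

First element 30 is already 'sorted'
Insert 28: shifted 1 elements -> [28, 30, -3, 7, 4]
Insert -3: shifted 2 elements -> [-3, 28, 30, 7, 4]
Insert 7: shifted 2 elements -> [-3, 7, 28, 30, 4]
Insert 4: shifted 3 elements -> [-3, 4, 7, 28, 30]


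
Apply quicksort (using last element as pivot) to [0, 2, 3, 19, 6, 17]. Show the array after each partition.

Partition 1: pivot=17 at index 4 -> [0, 2, 3, 6, 17, 19]
Partition 2: pivot=6 at index 3 -> [0, 2, 3, 6, 17, 19]
Partition 3: pivot=3 at index 2 -> [0, 2, 3, 6, 17, 19]
Partition 4: pivot=2 at index 1 -> [0, 2, 3, 6, 17, 19]


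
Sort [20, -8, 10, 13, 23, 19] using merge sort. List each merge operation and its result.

Divide and conquer:
  Merge [-8] + [10] -> [-8, 10]
  Merge [20] + [-8, 10] -> [-8, 10, 20]
  Merge [23] + [19] -> [19, 23]
  Merge [13] + [19, 23] -> [13, 19, 23]
  Merge [-8, 10, 20] + [13, 19, 23] -> [-8, 10, 13, 19, 20, 23]


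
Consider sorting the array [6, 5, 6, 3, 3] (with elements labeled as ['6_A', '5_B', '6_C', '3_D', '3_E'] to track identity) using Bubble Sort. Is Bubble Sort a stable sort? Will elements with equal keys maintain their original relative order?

Trace Bubble Sort on the labeled array (the key is the number; the letter only tracks identity):
  After pass 1: [5_B, 6_A, 3_D, 3_E, 6_C]
  After pass 2: [5_B, 3_D, 3_E, 6_A, 6_C]
  After pass 3: [3_D, 3_E, 5_B, 6_A, 6_C]
  After pass 4: [3_D, 3_E, 5_B, 6_A, 6_C] (no swaps, done)
Final order: [3_D, 3_E, 5_B, 6_A, 6_C]
Equal keys:
  value 3: originally 3_D, 3_E; after sorting 3_D, 3_E -> order preserved
  value 6: originally 6_A, 6_C; after sorting 6_A, 6_C -> order preserved
All equal keys kept their original relative order. Bubble Sort is stable: it only swaps adjacent elements when the left one is strictly greater, so equal keys never move past each other.
Answer: Stable


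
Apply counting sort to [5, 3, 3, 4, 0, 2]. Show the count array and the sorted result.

Count array: [1, 0, 1, 2, 1, 1]
(count[i] = number of elements equal to i)
Cumulative count: [1, 1, 2, 4, 5, 6]
Sorted: [0, 2, 3, 3, 4, 5]


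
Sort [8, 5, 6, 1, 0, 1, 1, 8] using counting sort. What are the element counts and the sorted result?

Count array: [1, 3, 0, 0, 0, 1, 1, 0, 2]
(count[i] = number of elements equal to i)
Cumulative count: [1, 4, 4, 4, 4, 5, 6, 6, 8]
Sorted: [0, 1, 1, 1, 5, 6, 8, 8]


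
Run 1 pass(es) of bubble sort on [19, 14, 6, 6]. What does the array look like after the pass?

After pass 1: [14, 6, 6, 19] (3 swaps)
Total swaps: 3


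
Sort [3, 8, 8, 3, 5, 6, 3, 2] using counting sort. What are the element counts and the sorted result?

Count array: [0, 0, 1, 3, 0, 1, 1, 0, 2]
(count[i] = number of elements equal to i)
Cumulative count: [0, 0, 1, 4, 4, 5, 6, 6, 8]
Sorted: [2, 3, 3, 3, 5, 6, 8, 8]


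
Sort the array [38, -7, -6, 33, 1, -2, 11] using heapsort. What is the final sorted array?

Build heap: [38, 33, 11, -7, 1, -2, -6]
Extract 38: [33, 1, 11, -7, -6, -2, 38]
Extract 33: [11, 1, -2, -7, -6, 33, 38]
Extract 11: [1, -6, -2, -7, 11, 33, 38]
Extract 1: [-2, -6, -7, 1, 11, 33, 38]
Extract -2: [-6, -7, -2, 1, 11, 33, 38]
Extract -6: [-7, -6, -2, 1, 11, 33, 38]


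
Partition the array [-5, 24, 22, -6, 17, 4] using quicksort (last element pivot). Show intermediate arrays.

Partition 1: pivot=4 at index 2 -> [-5, -6, 4, 24, 17, 22]
Partition 2: pivot=-6 at index 0 -> [-6, -5, 4, 24, 17, 22]
Partition 3: pivot=22 at index 4 -> [-6, -5, 4, 17, 22, 24]


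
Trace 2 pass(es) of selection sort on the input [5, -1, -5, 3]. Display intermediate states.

Pass 1: Select minimum -5 at index 2, swap -> [-5, -1, 5, 3]
Pass 2: Select minimum -1 at index 1, swap -> [-5, -1, 5, 3]


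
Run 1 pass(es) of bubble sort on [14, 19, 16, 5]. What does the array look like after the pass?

After pass 1: [14, 16, 5, 19] (2 swaps)
Total swaps: 2


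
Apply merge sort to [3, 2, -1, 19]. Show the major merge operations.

Divide and conquer:
  Merge [3] + [2] -> [2, 3]
  Merge [-1] + [19] -> [-1, 19]
  Merge [2, 3] + [-1, 19] -> [-1, 2, 3, 19]


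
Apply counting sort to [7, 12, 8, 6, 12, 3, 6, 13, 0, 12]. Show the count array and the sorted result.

Count array: [1, 0, 0, 1, 0, 0, 2, 1, 1, 0, 0, 0, 3, 1]
(count[i] = number of elements equal to i)
Cumulative count: [1, 1, 1, 2, 2, 2, 4, 5, 6, 6, 6, 6, 9, 10]
Sorted: [0, 3, 6, 6, 7, 8, 12, 12, 12, 13]


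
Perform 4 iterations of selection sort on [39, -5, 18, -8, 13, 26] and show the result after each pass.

Pass 1: Select minimum -8 at index 3, swap -> [-8, -5, 18, 39, 13, 26]
Pass 2: Select minimum -5 at index 1, swap -> [-8, -5, 18, 39, 13, 26]
Pass 3: Select minimum 13 at index 4, swap -> [-8, -5, 13, 39, 18, 26]
Pass 4: Select minimum 18 at index 4, swap -> [-8, -5, 13, 18, 39, 26]


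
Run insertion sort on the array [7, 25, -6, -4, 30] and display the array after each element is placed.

First element 7 is already 'sorted'
Insert 25: shifted 0 elements -> [7, 25, -6, -4, 30]
Insert -6: shifted 2 elements -> [-6, 7, 25, -4, 30]
Insert -4: shifted 2 elements -> [-6, -4, 7, 25, 30]
Insert 30: shifted 0 elements -> [-6, -4, 7, 25, 30]


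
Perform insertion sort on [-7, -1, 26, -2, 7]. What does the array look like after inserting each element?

First element -7 is already 'sorted'
Insert -1: shifted 0 elements -> [-7, -1, 26, -2, 7]
Insert 26: shifted 0 elements -> [-7, -1, 26, -2, 7]
Insert -2: shifted 2 elements -> [-7, -2, -1, 26, 7]
Insert 7: shifted 1 elements -> [-7, -2, -1, 7, 26]


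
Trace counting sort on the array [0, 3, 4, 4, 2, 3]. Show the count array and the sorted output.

Count array: [1, 0, 1, 2, 2]
(count[i] = number of elements equal to i)
Cumulative count: [1, 1, 2, 4, 6]
Sorted: [0, 2, 3, 3, 4, 4]


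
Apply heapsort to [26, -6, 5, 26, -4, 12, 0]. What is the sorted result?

Build heap: [26, 26, 12, -6, -4, 5, 0]
Extract 26: [26, 0, 12, -6, -4, 5, 26]
Extract 26: [12, 0, 5, -6, -4, 26, 26]
Extract 12: [5, 0, -4, -6, 12, 26, 26]
Extract 5: [0, -6, -4, 5, 12, 26, 26]
Extract 0: [-4, -6, 0, 5, 12, 26, 26]
Extract -4: [-6, -4, 0, 5, 12, 26, 26]


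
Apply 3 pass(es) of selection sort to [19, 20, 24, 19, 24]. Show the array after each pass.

Pass 1: Select minimum 19 at index 0, swap -> [19, 20, 24, 19, 24]
Pass 2: Select minimum 19 at index 3, swap -> [19, 19, 24, 20, 24]
Pass 3: Select minimum 20 at index 3, swap -> [19, 19, 20, 24, 24]


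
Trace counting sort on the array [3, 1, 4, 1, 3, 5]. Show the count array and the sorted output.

Count array: [0, 2, 0, 2, 1, 1]
(count[i] = number of elements equal to i)
Cumulative count: [0, 2, 2, 4, 5, 6]
Sorted: [1, 1, 3, 3, 4, 5]


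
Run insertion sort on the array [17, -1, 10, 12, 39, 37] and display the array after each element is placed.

First element 17 is already 'sorted'
Insert -1: shifted 1 elements -> [-1, 17, 10, 12, 39, 37]
Insert 10: shifted 1 elements -> [-1, 10, 17, 12, 39, 37]
Insert 12: shifted 1 elements -> [-1, 10, 12, 17, 39, 37]
Insert 39: shifted 0 elements -> [-1, 10, 12, 17, 39, 37]
Insert 37: shifted 1 elements -> [-1, 10, 12, 17, 37, 39]


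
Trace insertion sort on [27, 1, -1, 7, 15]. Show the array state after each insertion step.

First element 27 is already 'sorted'
Insert 1: shifted 1 elements -> [1, 27, -1, 7, 15]
Insert -1: shifted 2 elements -> [-1, 1, 27, 7, 15]
Insert 7: shifted 1 elements -> [-1, 1, 7, 27, 15]
Insert 15: shifted 1 elements -> [-1, 1, 7, 15, 27]


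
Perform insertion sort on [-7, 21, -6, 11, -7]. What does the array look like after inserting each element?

First element -7 is already 'sorted'
Insert 21: shifted 0 elements -> [-7, 21, -6, 11, -7]
Insert -6: shifted 1 elements -> [-7, -6, 21, 11, -7]
Insert 11: shifted 1 elements -> [-7, -6, 11, 21, -7]
Insert -7: shifted 3 elements -> [-7, -7, -6, 11, 21]


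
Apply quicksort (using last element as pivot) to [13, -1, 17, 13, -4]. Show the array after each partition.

Partition 1: pivot=-4 at index 0 -> [-4, -1, 17, 13, 13]
Partition 2: pivot=13 at index 3 -> [-4, -1, 13, 13, 17]
Partition 3: pivot=13 at index 2 -> [-4, -1, 13, 13, 17]


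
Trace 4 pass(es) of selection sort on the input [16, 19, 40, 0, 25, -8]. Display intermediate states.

Pass 1: Select minimum -8 at index 5, swap -> [-8, 19, 40, 0, 25, 16]
Pass 2: Select minimum 0 at index 3, swap -> [-8, 0, 40, 19, 25, 16]
Pass 3: Select minimum 16 at index 5, swap -> [-8, 0, 16, 19, 25, 40]
Pass 4: Select minimum 19 at index 3, swap -> [-8, 0, 16, 19, 25, 40]


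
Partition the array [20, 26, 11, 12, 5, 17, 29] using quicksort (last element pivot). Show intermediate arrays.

Partition 1: pivot=29 at index 6 -> [20, 26, 11, 12, 5, 17, 29]
Partition 2: pivot=17 at index 3 -> [11, 12, 5, 17, 20, 26, 29]
Partition 3: pivot=5 at index 0 -> [5, 12, 11, 17, 20, 26, 29]
Partition 4: pivot=11 at index 1 -> [5, 11, 12, 17, 20, 26, 29]
Partition 5: pivot=26 at index 5 -> [5, 11, 12, 17, 20, 26, 29]


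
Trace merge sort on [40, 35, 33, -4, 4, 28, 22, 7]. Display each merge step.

Divide and conquer:
  Merge [40] + [35] -> [35, 40]
  Merge [33] + [-4] -> [-4, 33]
  Merge [35, 40] + [-4, 33] -> [-4, 33, 35, 40]
  Merge [4] + [28] -> [4, 28]
  Merge [22] + [7] -> [7, 22]
  Merge [4, 28] + [7, 22] -> [4, 7, 22, 28]
  Merge [-4, 33, 35, 40] + [4, 7, 22, 28] -> [-4, 4, 7, 22, 28, 33, 35, 40]


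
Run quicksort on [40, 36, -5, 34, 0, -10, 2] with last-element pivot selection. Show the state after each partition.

Partition 1: pivot=2 at index 3 -> [-5, 0, -10, 2, 36, 40, 34]
Partition 2: pivot=-10 at index 0 -> [-10, 0, -5, 2, 36, 40, 34]
Partition 3: pivot=-5 at index 1 -> [-10, -5, 0, 2, 36, 40, 34]
Partition 4: pivot=34 at index 4 -> [-10, -5, 0, 2, 34, 40, 36]
Partition 5: pivot=36 at index 5 -> [-10, -5, 0, 2, 34, 36, 40]


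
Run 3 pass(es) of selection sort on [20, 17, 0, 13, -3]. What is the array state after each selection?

Pass 1: Select minimum -3 at index 4, swap -> [-3, 17, 0, 13, 20]
Pass 2: Select minimum 0 at index 2, swap -> [-3, 0, 17, 13, 20]
Pass 3: Select minimum 13 at index 3, swap -> [-3, 0, 13, 17, 20]


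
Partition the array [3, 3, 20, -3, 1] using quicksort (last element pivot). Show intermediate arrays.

Partition 1: pivot=1 at index 1 -> [-3, 1, 20, 3, 3]
Partition 2: pivot=3 at index 3 -> [-3, 1, 3, 3, 20]


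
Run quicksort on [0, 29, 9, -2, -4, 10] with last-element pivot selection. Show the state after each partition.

Partition 1: pivot=10 at index 4 -> [0, 9, -2, -4, 10, 29]
Partition 2: pivot=-4 at index 0 -> [-4, 9, -2, 0, 10, 29]
Partition 3: pivot=0 at index 2 -> [-4, -2, 0, 9, 10, 29]


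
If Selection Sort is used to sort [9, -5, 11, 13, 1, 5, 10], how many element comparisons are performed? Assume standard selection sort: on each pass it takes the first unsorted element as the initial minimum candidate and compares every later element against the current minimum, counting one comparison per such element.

Pass 1: scan indices 1..6 for the minimum = 6 comparison(s); min is -5, place at index 0 -> [-5, 9, 11, 13, 1, 5, 10]
Pass 2: scan indices 2..6 for the minimum = 5 comparison(s); min is 1, place at index 1 -> [-5, 1, 11, 13, 9, 5, 10]
Pass 3: scan indices 3..6 for the minimum = 4 comparison(s); min is 5, place at index 2 -> [-5, 1, 5, 13, 9, 11, 10]
Pass 4: scan indices 4..6 for the minimum = 3 comparison(s); min is 9, place at index 3 -> [-5, 1, 5, 9, 13, 11, 10]
Pass 5: scan indices 5..6 for the minimum = 2 comparison(s); min is 10, place at index 4 -> [-5, 1, 5, 9, 10, 11, 13]
Pass 6: scan indices 6..6 for the minimum = 1 comparison(s); min is 11, place at index 5 -> [-5, 1, 5, 9, 10, 11, 13]
Selection sort always scans the whole unsorted suffix, so the count is (n-1) + (n-2) + ... + 1 = n(n-1)/2 = 7*6/2 = 21 regardless of the input order.
Total comparisons: 6 + 5 + 4 + 3 + 2 + 1 = 21


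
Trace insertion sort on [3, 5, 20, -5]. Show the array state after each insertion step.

First element 3 is already 'sorted'
Insert 5: shifted 0 elements -> [3, 5, 20, -5]
Insert 20: shifted 0 elements -> [3, 5, 20, -5]
Insert -5: shifted 3 elements -> [-5, 3, 5, 20]


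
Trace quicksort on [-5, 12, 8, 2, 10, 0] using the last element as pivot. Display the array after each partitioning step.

Partition 1: pivot=0 at index 1 -> [-5, 0, 8, 2, 10, 12]
Partition 2: pivot=12 at index 5 -> [-5, 0, 8, 2, 10, 12]
Partition 3: pivot=10 at index 4 -> [-5, 0, 8, 2, 10, 12]
Partition 4: pivot=2 at index 2 -> [-5, 0, 2, 8, 10, 12]


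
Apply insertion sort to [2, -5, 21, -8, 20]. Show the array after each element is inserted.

First element 2 is already 'sorted'
Insert -5: shifted 1 elements -> [-5, 2, 21, -8, 20]
Insert 21: shifted 0 elements -> [-5, 2, 21, -8, 20]
Insert -8: shifted 3 elements -> [-8, -5, 2, 21, 20]
Insert 20: shifted 1 elements -> [-8, -5, 2, 20, 21]


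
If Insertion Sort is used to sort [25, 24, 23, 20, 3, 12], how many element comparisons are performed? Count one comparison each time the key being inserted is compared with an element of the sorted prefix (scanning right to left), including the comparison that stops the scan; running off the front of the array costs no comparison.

Insert 24: 25 > 24 (shift), reached front = 1 comparison(s) -> [24, 25, 23, 20, 3, 12]
Insert 23: 25 > 23 (shift), 24 > 23 (shift), reached front = 2 comparison(s) -> [23, 24, 25, 20, 3, 12]
Insert 20: 25 > 20 (shift), 24 > 20 (shift), 23 > 20 (shift), reached front = 3 comparison(s) -> [20, 23, 24, 25, 3, 12]
Insert 3: 25 > 3 (shift), 24 > 3 (shift), 23 > 3 (shift), 20 > 3 (shift), reached front = 4 comparison(s) -> [3, 20, 23, 24, 25, 12]
Insert 12: 25 > 12 (shift), 24 > 12 (shift), 23 > 12 (shift), 20 > 12 (shift), 3 <= 12 (stop) = 5 comparison(s) -> [3, 12, 20, 23, 24, 25]
Total comparisons: 1 + 2 + 3 + 4 + 5 = 15


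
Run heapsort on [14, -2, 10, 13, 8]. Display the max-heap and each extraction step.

Build heap: [14, 13, 10, -2, 8]
Extract 14: [13, 8, 10, -2, 14]
Extract 13: [10, 8, -2, 13, 14]
Extract 10: [8, -2, 10, 13, 14]
Extract 8: [-2, 8, 10, 13, 14]


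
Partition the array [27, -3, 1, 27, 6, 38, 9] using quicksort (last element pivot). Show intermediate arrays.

Partition 1: pivot=9 at index 3 -> [-3, 1, 6, 9, 27, 38, 27]
Partition 2: pivot=6 at index 2 -> [-3, 1, 6, 9, 27, 38, 27]
Partition 3: pivot=1 at index 1 -> [-3, 1, 6, 9, 27, 38, 27]
Partition 4: pivot=27 at index 5 -> [-3, 1, 6, 9, 27, 27, 38]


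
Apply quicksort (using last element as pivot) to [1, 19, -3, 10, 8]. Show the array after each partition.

Partition 1: pivot=8 at index 2 -> [1, -3, 8, 10, 19]
Partition 2: pivot=-3 at index 0 -> [-3, 1, 8, 10, 19]
Partition 3: pivot=19 at index 4 -> [-3, 1, 8, 10, 19]


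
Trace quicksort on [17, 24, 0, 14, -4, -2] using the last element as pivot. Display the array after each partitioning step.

Partition 1: pivot=-2 at index 1 -> [-4, -2, 0, 14, 17, 24]
Partition 2: pivot=24 at index 5 -> [-4, -2, 0, 14, 17, 24]
Partition 3: pivot=17 at index 4 -> [-4, -2, 0, 14, 17, 24]
Partition 4: pivot=14 at index 3 -> [-4, -2, 0, 14, 17, 24]


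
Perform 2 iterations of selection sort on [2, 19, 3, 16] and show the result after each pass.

Pass 1: Select minimum 2 at index 0, swap -> [2, 19, 3, 16]
Pass 2: Select minimum 3 at index 2, swap -> [2, 3, 19, 16]


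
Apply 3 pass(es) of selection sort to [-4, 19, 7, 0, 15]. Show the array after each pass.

Pass 1: Select minimum -4 at index 0, swap -> [-4, 19, 7, 0, 15]
Pass 2: Select minimum 0 at index 3, swap -> [-4, 0, 7, 19, 15]
Pass 3: Select minimum 7 at index 2, swap -> [-4, 0, 7, 19, 15]


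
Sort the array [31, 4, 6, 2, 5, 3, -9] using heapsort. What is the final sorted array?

Build heap: [31, 5, 6, 2, 4, 3, -9]
Extract 31: [6, 5, 3, 2, 4, -9, 31]
Extract 6: [5, 4, 3, 2, -9, 6, 31]
Extract 5: [4, 2, 3, -9, 5, 6, 31]
Extract 4: [3, 2, -9, 4, 5, 6, 31]
Extract 3: [2, -9, 3, 4, 5, 6, 31]
Extract 2: [-9, 2, 3, 4, 5, 6, 31]


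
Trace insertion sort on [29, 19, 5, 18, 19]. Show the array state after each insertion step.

First element 29 is already 'sorted'
Insert 19: shifted 1 elements -> [19, 29, 5, 18, 19]
Insert 5: shifted 2 elements -> [5, 19, 29, 18, 19]
Insert 18: shifted 2 elements -> [5, 18, 19, 29, 19]
Insert 19: shifted 1 elements -> [5, 18, 19, 19, 29]


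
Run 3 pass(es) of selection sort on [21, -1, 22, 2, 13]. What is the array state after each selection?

Pass 1: Select minimum -1 at index 1, swap -> [-1, 21, 22, 2, 13]
Pass 2: Select minimum 2 at index 3, swap -> [-1, 2, 22, 21, 13]
Pass 3: Select minimum 13 at index 4, swap -> [-1, 2, 13, 21, 22]


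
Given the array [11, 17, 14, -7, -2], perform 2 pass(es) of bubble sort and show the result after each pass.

After pass 1: [11, 14, -7, -2, 17] (3 swaps)
After pass 2: [11, -7, -2, 14, 17] (2 swaps)
Total swaps: 5


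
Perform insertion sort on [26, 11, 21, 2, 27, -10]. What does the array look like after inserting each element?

First element 26 is already 'sorted'
Insert 11: shifted 1 elements -> [11, 26, 21, 2, 27, -10]
Insert 21: shifted 1 elements -> [11, 21, 26, 2, 27, -10]
Insert 2: shifted 3 elements -> [2, 11, 21, 26, 27, -10]
Insert 27: shifted 0 elements -> [2, 11, 21, 26, 27, -10]
Insert -10: shifted 5 elements -> [-10, 2, 11, 21, 26, 27]


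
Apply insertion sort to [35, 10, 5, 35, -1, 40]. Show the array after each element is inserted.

First element 35 is already 'sorted'
Insert 10: shifted 1 elements -> [10, 35, 5, 35, -1, 40]
Insert 5: shifted 2 elements -> [5, 10, 35, 35, -1, 40]
Insert 35: shifted 0 elements -> [5, 10, 35, 35, -1, 40]
Insert -1: shifted 4 elements -> [-1, 5, 10, 35, 35, 40]
Insert 40: shifted 0 elements -> [-1, 5, 10, 35, 35, 40]


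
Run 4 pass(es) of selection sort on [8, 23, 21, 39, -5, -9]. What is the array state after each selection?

Pass 1: Select minimum -9 at index 5, swap -> [-9, 23, 21, 39, -5, 8]
Pass 2: Select minimum -5 at index 4, swap -> [-9, -5, 21, 39, 23, 8]
Pass 3: Select minimum 8 at index 5, swap -> [-9, -5, 8, 39, 23, 21]
Pass 4: Select minimum 21 at index 5, swap -> [-9, -5, 8, 21, 23, 39]


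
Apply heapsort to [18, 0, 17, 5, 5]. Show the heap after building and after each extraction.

Build heap: [18, 5, 17, 0, 5]
Extract 18: [17, 5, 5, 0, 18]
Extract 17: [5, 0, 5, 17, 18]
Extract 5: [5, 0, 5, 17, 18]
Extract 5: [0, 5, 5, 17, 18]


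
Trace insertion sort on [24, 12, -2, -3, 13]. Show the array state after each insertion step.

First element 24 is already 'sorted'
Insert 12: shifted 1 elements -> [12, 24, -2, -3, 13]
Insert -2: shifted 2 elements -> [-2, 12, 24, -3, 13]
Insert -3: shifted 3 elements -> [-3, -2, 12, 24, 13]
Insert 13: shifted 1 elements -> [-3, -2, 12, 13, 24]


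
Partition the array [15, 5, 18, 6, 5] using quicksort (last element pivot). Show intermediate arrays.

Partition 1: pivot=5 at index 1 -> [5, 5, 18, 6, 15]
Partition 2: pivot=15 at index 3 -> [5, 5, 6, 15, 18]


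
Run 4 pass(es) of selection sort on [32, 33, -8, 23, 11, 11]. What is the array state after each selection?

Pass 1: Select minimum -8 at index 2, swap -> [-8, 33, 32, 23, 11, 11]
Pass 2: Select minimum 11 at index 4, swap -> [-8, 11, 32, 23, 33, 11]
Pass 3: Select minimum 11 at index 5, swap -> [-8, 11, 11, 23, 33, 32]
Pass 4: Select minimum 23 at index 3, swap -> [-8, 11, 11, 23, 33, 32]


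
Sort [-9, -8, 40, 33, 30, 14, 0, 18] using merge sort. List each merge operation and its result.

Divide and conquer:
  Merge [-9] + [-8] -> [-9, -8]
  Merge [40] + [33] -> [33, 40]
  Merge [-9, -8] + [33, 40] -> [-9, -8, 33, 40]
  Merge [30] + [14] -> [14, 30]
  Merge [0] + [18] -> [0, 18]
  Merge [14, 30] + [0, 18] -> [0, 14, 18, 30]
  Merge [-9, -8, 33, 40] + [0, 14, 18, 30] -> [-9, -8, 0, 14, 18, 30, 33, 40]


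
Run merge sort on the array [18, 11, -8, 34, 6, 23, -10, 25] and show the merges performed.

Divide and conquer:
  Merge [18] + [11] -> [11, 18]
  Merge [-8] + [34] -> [-8, 34]
  Merge [11, 18] + [-8, 34] -> [-8, 11, 18, 34]
  Merge [6] + [23] -> [6, 23]
  Merge [-10] + [25] -> [-10, 25]
  Merge [6, 23] + [-10, 25] -> [-10, 6, 23, 25]
  Merge [-8, 11, 18, 34] + [-10, 6, 23, 25] -> [-10, -8, 6, 11, 18, 23, 25, 34]
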